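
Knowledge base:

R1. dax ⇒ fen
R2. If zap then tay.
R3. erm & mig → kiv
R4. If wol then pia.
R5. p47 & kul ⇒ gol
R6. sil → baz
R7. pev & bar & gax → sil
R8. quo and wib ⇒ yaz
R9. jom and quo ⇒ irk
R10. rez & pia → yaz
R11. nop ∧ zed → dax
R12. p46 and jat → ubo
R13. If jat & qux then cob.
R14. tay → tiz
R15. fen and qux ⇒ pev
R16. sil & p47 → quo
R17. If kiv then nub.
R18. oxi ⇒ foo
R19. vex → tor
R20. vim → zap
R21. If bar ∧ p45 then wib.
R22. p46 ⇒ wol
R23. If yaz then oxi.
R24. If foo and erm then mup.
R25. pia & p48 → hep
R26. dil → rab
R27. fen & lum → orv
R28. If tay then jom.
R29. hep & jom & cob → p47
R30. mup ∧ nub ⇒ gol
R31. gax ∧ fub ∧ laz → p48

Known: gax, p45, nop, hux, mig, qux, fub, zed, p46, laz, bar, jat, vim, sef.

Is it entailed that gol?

No

Forward chaining from the given facts derives: dax, ubo, cob, zap, wib, wol, p48, fen, tay, pia, tiz, pev, hep, jom, p47, sil, quo, baz, yaz, irk, oxi, foo.
Rules concluding gol: R5 needs kul; R30 needs mup — none of these are established.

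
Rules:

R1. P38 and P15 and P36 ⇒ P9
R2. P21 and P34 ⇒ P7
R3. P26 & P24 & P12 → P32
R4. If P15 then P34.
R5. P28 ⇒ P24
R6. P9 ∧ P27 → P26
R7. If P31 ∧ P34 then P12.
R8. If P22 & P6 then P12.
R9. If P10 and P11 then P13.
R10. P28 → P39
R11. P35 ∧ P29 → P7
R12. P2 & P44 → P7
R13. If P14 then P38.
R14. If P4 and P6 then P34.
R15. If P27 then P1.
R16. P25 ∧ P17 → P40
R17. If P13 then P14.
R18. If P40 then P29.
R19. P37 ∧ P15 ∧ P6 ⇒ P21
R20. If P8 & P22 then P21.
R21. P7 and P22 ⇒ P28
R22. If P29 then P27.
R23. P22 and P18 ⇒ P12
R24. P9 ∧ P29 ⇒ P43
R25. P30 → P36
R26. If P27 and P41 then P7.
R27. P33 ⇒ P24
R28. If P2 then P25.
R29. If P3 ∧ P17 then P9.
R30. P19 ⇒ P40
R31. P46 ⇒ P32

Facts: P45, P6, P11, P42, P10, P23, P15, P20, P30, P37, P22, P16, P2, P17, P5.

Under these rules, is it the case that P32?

P34  (by R4: P15)
P12  (by R8: P22, P6)
P13  (by R9: P10, P11)
P14  (by R17: P13)
P21  (by R19: P37, P15, P6)
P36  (by R25: P30)
P25  (by R28: P2)
P7  (by R2: P21, P34)
P38  (by R13: P14)
P40  (by R16: P25, P17)
P29  (by R18: P40)
P28  (by R21: P7, P22)
P27  (by R22: P29)
P9  (by R1: P38, P15, P36)
P24  (by R5: P28)
P26  (by R6: P9, P27)
P32  (by R3: P26, P24, P12)

Yes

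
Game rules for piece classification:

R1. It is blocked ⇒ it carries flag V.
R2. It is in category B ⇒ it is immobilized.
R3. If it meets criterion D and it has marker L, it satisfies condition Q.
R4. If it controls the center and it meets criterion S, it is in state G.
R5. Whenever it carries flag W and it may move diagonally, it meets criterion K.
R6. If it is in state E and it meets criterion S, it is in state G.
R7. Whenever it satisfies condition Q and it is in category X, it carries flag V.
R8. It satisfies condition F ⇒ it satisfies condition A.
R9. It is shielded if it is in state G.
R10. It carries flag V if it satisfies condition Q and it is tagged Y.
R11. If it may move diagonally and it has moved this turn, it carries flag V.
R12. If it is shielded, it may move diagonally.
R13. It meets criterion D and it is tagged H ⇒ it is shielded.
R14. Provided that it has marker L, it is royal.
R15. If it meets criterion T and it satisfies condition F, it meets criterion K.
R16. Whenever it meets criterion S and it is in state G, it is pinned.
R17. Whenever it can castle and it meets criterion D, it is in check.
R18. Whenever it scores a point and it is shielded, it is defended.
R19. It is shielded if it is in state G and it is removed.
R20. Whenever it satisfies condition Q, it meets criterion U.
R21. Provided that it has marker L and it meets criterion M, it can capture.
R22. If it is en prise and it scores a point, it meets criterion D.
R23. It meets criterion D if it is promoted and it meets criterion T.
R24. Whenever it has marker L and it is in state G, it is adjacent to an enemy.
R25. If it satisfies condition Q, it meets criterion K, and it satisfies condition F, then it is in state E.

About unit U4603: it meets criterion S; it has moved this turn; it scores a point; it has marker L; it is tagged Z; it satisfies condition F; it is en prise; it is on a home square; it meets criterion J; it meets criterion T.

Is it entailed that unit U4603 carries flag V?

By R15 (it meets criterion T, it satisfies condition F): it meets criterion K.
By R22 (it is en prise, it scores a point): it meets criterion D.
By R3 (it meets criterion D, it has marker L): it satisfies condition Q.
By R25 (it satisfies condition Q, it meets criterion K, it satisfies condition F): it is in state E.
By R6 (it is in state E, it meets criterion S): it is in state G.
By R9 (it is in state G): it is shielded.
By R12 (it is shielded): it may move diagonally.
By R11 (it may move diagonally, it has moved this turn): it carries flag V.

Yes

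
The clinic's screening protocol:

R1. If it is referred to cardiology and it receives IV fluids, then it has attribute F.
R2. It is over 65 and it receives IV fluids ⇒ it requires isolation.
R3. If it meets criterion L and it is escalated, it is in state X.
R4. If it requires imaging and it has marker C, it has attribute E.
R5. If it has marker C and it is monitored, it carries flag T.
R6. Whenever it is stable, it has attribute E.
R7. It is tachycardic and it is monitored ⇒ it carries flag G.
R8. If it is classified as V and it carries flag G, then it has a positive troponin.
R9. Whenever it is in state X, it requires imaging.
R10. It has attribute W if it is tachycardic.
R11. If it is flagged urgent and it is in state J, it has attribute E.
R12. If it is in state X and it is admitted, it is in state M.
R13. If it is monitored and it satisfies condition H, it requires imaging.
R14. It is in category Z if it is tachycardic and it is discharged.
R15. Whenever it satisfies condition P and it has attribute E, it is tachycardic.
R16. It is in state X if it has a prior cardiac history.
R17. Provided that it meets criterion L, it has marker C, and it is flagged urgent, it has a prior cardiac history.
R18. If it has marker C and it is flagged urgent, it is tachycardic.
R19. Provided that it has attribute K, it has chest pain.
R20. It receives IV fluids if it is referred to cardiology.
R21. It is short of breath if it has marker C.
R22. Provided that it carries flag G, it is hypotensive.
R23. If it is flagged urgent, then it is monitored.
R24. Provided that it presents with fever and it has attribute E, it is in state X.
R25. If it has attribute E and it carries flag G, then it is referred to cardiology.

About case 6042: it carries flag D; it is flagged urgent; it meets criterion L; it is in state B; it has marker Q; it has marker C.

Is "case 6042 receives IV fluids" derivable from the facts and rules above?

Yes

By R17 (it meets criterion L, it has marker C, it is flagged urgent): it has a prior cardiac history.
By R18 (it has marker C, it is flagged urgent): it is tachycardic.
By R23 (it is flagged urgent): it is monitored.
By R7 (it is tachycardic, it is monitored): it carries flag G.
By R16 (it has a prior cardiac history): it is in state X.
By R9 (it is in state X): it requires imaging.
By R4 (it requires imaging, it has marker C): it has attribute E.
By R25 (it has attribute E, it carries flag G): it is referred to cardiology.
By R20 (it is referred to cardiology): it receives IV fluids.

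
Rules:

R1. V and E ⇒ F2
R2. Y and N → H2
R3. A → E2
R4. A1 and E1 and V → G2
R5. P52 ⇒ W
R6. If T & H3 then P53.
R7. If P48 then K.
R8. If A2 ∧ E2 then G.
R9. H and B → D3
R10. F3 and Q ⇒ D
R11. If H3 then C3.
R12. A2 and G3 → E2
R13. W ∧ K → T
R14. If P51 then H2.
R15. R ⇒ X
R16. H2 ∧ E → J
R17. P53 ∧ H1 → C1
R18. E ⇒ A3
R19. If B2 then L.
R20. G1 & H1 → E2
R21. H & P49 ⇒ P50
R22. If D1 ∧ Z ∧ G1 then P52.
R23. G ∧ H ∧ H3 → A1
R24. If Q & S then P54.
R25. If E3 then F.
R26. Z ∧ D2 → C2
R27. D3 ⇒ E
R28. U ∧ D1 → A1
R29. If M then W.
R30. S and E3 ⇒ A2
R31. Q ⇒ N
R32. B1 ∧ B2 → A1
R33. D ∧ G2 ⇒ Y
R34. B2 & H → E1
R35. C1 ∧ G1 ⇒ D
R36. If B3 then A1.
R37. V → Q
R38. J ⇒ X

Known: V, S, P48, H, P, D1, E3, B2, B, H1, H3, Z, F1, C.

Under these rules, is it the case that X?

No

Forward chaining from the given facts derives: K, D3, C3, L, F, E, A2, E1, Q, F2, A3, P54, N.
Rules concluding X: R15 needs R; R38 needs J — none of these are established.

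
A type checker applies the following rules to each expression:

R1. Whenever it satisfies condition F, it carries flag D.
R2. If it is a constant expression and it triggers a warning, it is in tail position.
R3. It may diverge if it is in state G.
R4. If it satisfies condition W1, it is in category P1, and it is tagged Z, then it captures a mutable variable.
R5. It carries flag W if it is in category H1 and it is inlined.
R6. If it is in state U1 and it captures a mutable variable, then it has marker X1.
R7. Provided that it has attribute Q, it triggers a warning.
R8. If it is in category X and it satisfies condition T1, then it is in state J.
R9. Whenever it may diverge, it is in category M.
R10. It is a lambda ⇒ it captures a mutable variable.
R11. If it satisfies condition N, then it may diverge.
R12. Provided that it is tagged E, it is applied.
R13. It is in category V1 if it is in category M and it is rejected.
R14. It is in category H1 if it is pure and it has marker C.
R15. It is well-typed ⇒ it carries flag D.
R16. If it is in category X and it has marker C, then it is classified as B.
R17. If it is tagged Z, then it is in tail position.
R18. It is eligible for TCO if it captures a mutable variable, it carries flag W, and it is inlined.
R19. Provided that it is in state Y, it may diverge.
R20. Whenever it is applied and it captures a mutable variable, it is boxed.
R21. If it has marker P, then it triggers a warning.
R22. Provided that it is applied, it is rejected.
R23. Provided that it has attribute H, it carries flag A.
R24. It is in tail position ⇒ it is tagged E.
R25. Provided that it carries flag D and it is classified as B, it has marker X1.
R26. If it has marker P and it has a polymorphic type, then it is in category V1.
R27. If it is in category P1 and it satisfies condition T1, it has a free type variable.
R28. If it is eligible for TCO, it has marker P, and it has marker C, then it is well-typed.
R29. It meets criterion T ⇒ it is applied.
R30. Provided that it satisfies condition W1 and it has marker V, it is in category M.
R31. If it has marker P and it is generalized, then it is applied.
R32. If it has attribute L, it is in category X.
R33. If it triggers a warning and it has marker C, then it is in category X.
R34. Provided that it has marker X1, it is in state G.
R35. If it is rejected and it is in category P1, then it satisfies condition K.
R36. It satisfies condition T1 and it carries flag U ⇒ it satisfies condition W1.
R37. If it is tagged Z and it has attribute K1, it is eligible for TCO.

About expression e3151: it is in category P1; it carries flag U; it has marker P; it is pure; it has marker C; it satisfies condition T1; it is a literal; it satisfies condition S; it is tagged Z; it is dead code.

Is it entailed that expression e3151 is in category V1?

No

Forward chaining from the given facts derives: is in category H1, is in tail position, triggers a warning, is tagged E, has a free type variable, is in category X, satisfies condition W1, captures a mutable variable, is in state J, is applied, is classified as B, is boxed, is rejected, satisfies condition K.
Rules concluding "it is in category V1": R13 needs "it is in category M"; R26 needs "it has a polymorphic type" — none of these are established.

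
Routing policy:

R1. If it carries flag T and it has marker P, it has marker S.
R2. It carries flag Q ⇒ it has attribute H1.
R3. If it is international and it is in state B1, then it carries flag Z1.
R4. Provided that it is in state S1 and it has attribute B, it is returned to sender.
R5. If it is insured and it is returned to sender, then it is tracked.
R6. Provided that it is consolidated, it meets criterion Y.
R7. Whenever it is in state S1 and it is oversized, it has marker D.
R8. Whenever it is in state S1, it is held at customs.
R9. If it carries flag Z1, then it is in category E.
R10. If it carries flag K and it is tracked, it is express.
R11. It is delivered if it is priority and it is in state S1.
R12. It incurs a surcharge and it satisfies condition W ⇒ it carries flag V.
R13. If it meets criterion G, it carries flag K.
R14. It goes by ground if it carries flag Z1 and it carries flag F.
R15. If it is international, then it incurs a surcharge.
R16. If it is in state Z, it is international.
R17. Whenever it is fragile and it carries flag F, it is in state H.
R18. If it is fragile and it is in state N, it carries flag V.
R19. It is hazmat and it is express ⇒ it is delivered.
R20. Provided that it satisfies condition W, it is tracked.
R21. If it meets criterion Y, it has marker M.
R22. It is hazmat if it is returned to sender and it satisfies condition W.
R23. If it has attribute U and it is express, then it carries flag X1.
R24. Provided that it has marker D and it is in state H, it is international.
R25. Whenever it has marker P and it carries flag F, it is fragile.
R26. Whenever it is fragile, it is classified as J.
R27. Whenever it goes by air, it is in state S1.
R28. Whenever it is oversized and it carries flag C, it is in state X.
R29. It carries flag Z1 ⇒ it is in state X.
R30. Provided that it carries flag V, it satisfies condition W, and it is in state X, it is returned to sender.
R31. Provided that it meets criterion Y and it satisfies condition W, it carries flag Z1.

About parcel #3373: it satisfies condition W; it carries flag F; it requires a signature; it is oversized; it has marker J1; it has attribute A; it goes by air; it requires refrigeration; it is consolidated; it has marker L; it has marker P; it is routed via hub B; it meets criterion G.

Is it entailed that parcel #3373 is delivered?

Yes

By R6 (it is consolidated): it meets criterion Y.
By R13 (it meets criterion G): it carries flag K.
By R20 (it satisfies condition W): it is tracked.
By R25 (it has marker P, it carries flag F): it is fragile.
By R27 (it goes by air): it is in state S1.
By R31 (it meets criterion Y, it satisfies condition W): it carries flag Z1.
By R7 (it is in state S1, it is oversized): it has marker D.
By R10 (it carries flag K, it is tracked): it is express.
By R17 (it is fragile, it carries flag F): it is in state H.
By R24 (it has marker D, it is in state H): it is international.
By R29 (it carries flag Z1): it is in state X.
By R15 (it is international): it incurs a surcharge.
By R12 (it incurs a surcharge, it satisfies condition W): it carries flag V.
By R30 (it carries flag V, it satisfies condition W, it is in state X): it is returned to sender.
By R22 (it is returned to sender, it satisfies condition W): it is hazmat.
By R19 (it is hazmat, it is express): it is delivered.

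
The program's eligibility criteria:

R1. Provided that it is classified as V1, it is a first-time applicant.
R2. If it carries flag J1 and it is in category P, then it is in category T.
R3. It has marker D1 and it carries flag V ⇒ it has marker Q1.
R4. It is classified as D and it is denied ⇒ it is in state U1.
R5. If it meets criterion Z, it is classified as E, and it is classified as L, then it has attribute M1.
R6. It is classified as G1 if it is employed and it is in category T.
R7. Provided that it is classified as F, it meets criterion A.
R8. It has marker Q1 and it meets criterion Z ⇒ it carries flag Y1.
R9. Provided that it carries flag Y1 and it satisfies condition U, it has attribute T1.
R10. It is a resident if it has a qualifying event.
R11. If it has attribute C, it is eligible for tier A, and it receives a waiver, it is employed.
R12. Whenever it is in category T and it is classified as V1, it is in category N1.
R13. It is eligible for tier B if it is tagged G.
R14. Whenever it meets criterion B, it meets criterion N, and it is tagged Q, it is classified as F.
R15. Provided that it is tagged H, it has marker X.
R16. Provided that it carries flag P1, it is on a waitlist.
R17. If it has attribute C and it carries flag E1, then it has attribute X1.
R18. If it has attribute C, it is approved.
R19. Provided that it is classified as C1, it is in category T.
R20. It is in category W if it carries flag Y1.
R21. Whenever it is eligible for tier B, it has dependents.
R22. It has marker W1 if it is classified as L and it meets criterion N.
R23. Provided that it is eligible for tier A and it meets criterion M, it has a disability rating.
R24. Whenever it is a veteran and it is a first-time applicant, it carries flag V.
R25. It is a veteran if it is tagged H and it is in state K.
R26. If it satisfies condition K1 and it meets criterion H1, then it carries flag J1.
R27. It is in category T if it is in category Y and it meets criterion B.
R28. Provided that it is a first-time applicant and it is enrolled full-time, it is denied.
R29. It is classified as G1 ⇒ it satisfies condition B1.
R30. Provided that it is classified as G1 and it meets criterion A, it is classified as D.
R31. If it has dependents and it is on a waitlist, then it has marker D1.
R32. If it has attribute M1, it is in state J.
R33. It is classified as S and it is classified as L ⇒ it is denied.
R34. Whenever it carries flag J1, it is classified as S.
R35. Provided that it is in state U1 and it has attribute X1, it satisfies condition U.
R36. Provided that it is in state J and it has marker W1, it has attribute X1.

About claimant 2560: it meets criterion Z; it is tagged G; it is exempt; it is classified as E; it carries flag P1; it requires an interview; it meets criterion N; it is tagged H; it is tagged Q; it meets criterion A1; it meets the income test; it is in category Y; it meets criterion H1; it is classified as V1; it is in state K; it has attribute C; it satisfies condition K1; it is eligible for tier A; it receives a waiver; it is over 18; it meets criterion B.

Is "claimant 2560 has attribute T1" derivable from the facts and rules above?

No

Forward chaining from the given facts derives: is a first-time applicant, is employed, is eligible for tier B, is classified as F, has marker X, is on a waitlist, is approved, has dependents, is a veteran, carries flag J1, is in category T, has marker D1, is classified as S, is classified as G1, meets criterion A, is in category N1, carries flag V, satisfies condition B1, is classified as D, has marker Q1, carries flag Y1, is in category W.
The only rule concluding "it has attribute T1" is R9, which needs "it satisfies condition U"; that is never established.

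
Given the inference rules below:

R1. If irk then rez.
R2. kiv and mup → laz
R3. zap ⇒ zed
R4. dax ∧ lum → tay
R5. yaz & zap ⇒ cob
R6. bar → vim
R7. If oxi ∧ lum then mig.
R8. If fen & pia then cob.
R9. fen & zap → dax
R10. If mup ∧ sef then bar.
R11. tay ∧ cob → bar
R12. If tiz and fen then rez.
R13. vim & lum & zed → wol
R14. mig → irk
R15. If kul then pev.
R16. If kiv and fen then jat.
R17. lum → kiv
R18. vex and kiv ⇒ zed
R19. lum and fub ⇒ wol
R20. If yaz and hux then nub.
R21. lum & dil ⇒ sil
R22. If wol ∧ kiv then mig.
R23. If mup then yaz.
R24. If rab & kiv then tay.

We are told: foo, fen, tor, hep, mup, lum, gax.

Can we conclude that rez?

Forward chaining from the given facts derives: kiv, yaz, laz, jat.
Rules concluding rez: R1 needs irk; R12 needs tiz — none of these are established.

No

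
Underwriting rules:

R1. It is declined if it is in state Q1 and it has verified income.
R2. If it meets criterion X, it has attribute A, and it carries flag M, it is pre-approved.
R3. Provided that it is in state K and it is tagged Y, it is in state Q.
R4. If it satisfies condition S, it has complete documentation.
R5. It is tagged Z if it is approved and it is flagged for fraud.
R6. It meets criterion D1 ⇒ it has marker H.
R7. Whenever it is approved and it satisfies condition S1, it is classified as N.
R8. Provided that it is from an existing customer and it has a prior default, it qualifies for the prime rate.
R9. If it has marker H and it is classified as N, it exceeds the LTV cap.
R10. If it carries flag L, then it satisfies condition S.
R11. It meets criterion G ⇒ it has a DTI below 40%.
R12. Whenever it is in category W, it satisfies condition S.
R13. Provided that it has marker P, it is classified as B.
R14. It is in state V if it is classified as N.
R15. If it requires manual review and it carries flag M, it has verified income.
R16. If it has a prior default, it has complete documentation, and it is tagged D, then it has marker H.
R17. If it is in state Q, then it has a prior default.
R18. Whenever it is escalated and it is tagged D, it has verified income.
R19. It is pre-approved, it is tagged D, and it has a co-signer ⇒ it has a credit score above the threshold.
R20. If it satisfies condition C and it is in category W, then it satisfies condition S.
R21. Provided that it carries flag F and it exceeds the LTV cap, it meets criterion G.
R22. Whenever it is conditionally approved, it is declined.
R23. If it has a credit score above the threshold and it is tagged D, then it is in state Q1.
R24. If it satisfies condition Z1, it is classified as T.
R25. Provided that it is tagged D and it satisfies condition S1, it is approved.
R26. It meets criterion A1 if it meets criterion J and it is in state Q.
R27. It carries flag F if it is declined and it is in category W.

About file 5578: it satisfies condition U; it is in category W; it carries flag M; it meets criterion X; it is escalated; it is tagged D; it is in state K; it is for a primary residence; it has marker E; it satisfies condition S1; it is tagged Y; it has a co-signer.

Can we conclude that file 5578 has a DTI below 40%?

No

Forward chaining from the given facts derives: is in state Q, satisfies condition S, has a prior default, has verified income, is approved, has complete documentation, is classified as N, is in state V, has marker H, exceeds the LTV cap.
The only rule concluding "it has a DTI below 40%" is R11, which needs "it meets criterion G"; that is never established.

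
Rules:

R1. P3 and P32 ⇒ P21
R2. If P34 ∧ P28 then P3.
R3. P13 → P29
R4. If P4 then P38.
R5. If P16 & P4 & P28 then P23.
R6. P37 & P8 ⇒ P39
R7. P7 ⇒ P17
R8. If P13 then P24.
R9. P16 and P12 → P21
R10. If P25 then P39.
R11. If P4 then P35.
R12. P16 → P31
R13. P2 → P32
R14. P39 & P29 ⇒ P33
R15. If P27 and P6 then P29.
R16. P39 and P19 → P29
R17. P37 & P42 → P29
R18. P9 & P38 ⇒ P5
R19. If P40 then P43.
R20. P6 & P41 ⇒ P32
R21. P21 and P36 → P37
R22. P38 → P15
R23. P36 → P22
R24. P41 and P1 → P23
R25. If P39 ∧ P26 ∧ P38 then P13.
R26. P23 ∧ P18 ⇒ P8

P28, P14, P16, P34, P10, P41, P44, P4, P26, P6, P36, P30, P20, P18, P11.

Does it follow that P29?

P3  (by R2: P34, P28)
P38  (by R4: P4)
P23  (by R5: P16, P4, P28)
P32  (by R20: P6, P41)
P8  (by R26: P23, P18)
P21  (by R1: P3, P32)
P37  (by R21: P21, P36)
P39  (by R6: P37, P8)
P13  (by R25: P39, P26, P38)
P29  (by R3: P13)

Yes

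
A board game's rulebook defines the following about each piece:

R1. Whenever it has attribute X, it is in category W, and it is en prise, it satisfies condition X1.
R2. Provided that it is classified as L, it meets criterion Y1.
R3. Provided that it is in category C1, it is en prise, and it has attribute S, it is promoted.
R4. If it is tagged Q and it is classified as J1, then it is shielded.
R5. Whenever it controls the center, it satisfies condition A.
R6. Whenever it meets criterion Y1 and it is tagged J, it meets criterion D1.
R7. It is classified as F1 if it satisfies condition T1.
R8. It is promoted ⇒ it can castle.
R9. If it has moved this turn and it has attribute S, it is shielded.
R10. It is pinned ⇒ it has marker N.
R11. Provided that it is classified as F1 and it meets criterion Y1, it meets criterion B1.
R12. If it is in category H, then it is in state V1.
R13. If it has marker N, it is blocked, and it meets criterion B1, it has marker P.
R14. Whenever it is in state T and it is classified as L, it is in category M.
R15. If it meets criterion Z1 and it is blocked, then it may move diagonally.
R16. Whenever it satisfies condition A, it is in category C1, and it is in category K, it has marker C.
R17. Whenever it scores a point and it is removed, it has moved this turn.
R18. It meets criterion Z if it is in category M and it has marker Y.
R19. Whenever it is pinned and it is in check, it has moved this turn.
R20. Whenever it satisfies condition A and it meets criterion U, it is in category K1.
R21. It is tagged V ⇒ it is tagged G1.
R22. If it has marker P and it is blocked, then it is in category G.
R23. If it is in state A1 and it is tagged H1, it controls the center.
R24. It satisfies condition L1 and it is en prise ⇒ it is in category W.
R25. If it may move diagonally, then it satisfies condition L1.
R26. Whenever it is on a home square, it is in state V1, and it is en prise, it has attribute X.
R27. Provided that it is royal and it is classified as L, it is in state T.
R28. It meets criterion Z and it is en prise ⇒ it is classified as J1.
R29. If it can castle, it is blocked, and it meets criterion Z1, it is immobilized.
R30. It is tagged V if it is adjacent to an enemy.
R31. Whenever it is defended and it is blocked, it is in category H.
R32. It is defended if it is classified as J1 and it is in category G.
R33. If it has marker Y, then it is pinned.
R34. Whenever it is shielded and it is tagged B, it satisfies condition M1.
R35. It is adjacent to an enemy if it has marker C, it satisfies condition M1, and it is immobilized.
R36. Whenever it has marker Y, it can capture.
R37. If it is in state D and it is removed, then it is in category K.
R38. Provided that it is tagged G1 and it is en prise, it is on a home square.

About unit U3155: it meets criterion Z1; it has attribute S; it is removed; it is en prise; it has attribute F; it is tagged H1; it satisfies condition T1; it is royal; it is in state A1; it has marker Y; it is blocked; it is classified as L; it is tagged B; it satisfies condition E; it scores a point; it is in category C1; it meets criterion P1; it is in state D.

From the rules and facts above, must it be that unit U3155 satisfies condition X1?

Yes

By R2 (it is classified as L): it meets criterion Y1.
By R3 (it is in category C1, it is en prise, it has attribute S): it is promoted.
By R7 (it satisfies condition T1): it is classified as F1.
By R8 (it is promoted): it can castle.
By R11 (it is classified as F1, it meets criterion Y1): it meets criterion B1.
By R15 (it meets criterion Z1, it is blocked): it may move diagonally.
By R17 (it scores a point, it is removed): it has moved this turn.
By R23 (it is in state A1, it is tagged H1): it controls the center.
By R25 (it may move diagonally): it satisfies condition L1.
By R27 (it is royal, it is classified as L): it is in state T.
By R29 (it can castle, it is blocked, it meets criterion Z1): it is immobilized.
By R33 (it has marker Y): it is pinned.
By R37 (it is in state D, it is removed): it is in category K.
By R5 (it controls the center): it satisfies condition A.
By R9 (it has moved this turn, it has attribute S): it is shielded.
By R10 (it is pinned): it has marker N.
By R13 (it has marker N, it is blocked, it meets criterion B1): it has marker P.
By R14 (it is in state T, it is classified as L): it is in category M.
By R16 (it satisfies condition A, it is in category C1, it is in category K): it has marker C.
By R18 (it is in category M, it has marker Y): it meets criterion Z.
By R22 (it has marker P, it is blocked): it is in category G.
By R24 (it satisfies condition L1, it is en prise): it is in category W.
By R28 (it meets criterion Z, it is en prise): it is classified as J1.
By R32 (it is classified as J1, it is in category G): it is defended.
By R34 (it is shielded, it is tagged B): it satisfies condition M1.
By R35 (it has marker C, it satisfies condition M1, it is immobilized): it is adjacent to an enemy.
By R30 (it is adjacent to an enemy): it is tagged V.
By R31 (it is defended, it is blocked): it is in category H.
By R12 (it is in category H): it is in state V1.
By R21 (it is tagged V): it is tagged G1.
By R38 (it is tagged G1, it is en prise): it is on a home square.
By R26 (it is on a home square, it is in state V1, it is en prise): it has attribute X.
By R1 (it has attribute X, it is in category W, it is en prise): it satisfies condition X1.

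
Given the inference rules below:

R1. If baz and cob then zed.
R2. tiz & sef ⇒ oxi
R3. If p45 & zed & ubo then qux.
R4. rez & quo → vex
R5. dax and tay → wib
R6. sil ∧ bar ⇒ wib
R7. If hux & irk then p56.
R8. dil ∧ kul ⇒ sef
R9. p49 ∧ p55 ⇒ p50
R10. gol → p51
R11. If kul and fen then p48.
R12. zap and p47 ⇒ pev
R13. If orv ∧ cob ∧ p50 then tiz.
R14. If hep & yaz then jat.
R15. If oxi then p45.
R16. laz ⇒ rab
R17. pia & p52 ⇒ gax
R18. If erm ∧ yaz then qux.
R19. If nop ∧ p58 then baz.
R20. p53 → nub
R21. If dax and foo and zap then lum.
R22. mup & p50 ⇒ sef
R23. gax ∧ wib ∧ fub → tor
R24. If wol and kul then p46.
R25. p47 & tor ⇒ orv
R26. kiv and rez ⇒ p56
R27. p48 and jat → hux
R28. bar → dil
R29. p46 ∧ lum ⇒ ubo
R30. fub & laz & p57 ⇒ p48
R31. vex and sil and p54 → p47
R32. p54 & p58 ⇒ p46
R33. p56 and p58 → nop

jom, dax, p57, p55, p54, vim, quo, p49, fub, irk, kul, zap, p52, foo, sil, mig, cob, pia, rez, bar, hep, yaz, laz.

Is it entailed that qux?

No

Forward chaining from the given facts derives: vex, wib, p50, jat, rab, gax, lum, tor, dil, p48, p47, sef, pev, orv, hux, p56, tiz, oxi, p45.
Rules concluding qux: R3 needs zed; R18 needs erm — none of these are established.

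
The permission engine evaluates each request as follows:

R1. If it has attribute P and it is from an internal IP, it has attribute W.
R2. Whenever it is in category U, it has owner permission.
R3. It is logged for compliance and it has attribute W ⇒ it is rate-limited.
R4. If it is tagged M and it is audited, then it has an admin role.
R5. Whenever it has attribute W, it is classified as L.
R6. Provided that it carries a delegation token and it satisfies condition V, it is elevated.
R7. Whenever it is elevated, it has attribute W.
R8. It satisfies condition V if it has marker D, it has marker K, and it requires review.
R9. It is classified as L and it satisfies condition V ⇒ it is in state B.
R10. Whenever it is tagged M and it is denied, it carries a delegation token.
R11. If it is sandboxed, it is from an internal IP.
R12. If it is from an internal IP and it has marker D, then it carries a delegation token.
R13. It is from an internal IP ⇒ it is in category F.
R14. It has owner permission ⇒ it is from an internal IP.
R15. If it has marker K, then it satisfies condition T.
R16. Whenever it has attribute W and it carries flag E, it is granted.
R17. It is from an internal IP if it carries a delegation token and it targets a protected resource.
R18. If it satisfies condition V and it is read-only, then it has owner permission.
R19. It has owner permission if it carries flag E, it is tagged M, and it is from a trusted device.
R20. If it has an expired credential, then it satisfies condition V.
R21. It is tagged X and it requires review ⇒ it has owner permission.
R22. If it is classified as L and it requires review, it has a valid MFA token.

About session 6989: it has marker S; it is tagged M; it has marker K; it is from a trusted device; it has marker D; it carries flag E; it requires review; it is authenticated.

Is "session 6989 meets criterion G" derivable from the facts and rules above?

No

Forward chaining from the given facts derives: satisfies condition V, satisfies condition T, has owner permission, is from an internal IP, carries a delegation token, is in category F, is elevated, has attribute W, is granted, is classified as L, is in state B, has a valid MFA token.
No rule has "it meets criterion G" as its conclusion, and it is not among the given facts.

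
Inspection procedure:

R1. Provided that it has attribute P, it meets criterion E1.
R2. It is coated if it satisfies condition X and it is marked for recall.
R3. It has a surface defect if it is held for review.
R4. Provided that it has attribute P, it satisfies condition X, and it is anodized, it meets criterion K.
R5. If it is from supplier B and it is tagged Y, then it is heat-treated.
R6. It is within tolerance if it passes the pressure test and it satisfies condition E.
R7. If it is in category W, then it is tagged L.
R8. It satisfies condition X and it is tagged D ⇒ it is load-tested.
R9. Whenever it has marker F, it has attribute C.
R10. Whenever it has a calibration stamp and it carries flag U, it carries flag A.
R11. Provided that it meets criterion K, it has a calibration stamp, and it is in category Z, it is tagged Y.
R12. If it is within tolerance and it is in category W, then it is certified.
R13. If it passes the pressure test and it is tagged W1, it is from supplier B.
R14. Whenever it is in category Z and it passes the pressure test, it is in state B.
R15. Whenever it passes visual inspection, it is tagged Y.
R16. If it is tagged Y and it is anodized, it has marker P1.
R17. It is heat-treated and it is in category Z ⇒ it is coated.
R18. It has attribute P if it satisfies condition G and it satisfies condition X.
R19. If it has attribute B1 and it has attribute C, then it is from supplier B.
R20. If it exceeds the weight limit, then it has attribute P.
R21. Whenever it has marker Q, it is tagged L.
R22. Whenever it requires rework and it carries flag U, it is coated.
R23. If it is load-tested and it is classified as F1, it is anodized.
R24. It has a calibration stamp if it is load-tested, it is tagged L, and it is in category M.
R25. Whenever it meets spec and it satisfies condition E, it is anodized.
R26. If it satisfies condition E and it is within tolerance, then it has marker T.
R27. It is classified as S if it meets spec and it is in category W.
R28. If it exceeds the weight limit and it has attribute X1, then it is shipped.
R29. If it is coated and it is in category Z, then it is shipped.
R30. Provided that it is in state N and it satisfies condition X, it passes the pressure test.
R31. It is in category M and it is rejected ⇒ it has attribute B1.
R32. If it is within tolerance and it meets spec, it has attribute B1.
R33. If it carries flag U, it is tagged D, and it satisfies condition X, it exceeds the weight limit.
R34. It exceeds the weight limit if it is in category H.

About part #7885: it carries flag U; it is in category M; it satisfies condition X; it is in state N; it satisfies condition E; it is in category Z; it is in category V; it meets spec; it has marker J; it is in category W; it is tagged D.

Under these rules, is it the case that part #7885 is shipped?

Forward chaining from the given facts derives: is tagged L, is load-tested, has a calibration stamp, is anodized, is classified as S, passes the pressure test, exceeds the weight limit, is within tolerance, carries flag A, is certified, is in state B, has attribute P, has marker T, has attribute B1, meets criterion E1, meets criterion K, is tagged Y, has marker P1.
Rules concluding "it is shipped": R28 needs "it has attribute X1"; R29 needs "it is coated" — none of these are established.

No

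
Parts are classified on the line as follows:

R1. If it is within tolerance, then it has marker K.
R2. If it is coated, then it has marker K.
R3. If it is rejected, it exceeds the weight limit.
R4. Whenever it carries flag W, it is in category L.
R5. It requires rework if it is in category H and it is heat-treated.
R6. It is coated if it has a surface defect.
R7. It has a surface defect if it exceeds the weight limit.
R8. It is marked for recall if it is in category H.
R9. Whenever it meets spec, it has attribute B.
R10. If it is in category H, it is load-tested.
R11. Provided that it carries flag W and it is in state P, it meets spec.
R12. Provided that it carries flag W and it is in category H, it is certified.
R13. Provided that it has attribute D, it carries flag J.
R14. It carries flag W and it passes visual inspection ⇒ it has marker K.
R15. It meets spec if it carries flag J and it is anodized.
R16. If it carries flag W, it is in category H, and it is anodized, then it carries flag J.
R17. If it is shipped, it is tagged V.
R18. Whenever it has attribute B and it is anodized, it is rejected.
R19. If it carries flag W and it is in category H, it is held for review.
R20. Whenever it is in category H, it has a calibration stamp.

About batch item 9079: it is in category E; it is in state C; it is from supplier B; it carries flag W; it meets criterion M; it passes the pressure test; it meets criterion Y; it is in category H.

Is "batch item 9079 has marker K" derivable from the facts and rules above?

No

Forward chaining from the given facts derives: is in category L, is marked for recall, is load-tested, is certified, is held for review, has a calibration stamp.
Rules concluding "it has marker K": R1 needs "it is within tolerance"; R2 needs "it is coated"; R14 needs "it passes visual inspection" — none of these are established.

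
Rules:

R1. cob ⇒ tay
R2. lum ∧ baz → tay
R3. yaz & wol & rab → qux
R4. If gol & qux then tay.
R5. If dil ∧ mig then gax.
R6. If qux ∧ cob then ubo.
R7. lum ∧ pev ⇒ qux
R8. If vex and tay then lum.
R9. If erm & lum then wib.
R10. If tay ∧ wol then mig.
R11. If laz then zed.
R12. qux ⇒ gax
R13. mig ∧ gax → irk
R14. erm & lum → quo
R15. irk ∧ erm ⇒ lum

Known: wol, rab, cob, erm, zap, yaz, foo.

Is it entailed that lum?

tay  (by R1: cob)
qux  (by R3: yaz, wol, rab)
mig  (by R10: tay, wol)
gax  (by R12: qux)
irk  (by R13: mig, gax)
lum  (by R15: irk, erm)

Yes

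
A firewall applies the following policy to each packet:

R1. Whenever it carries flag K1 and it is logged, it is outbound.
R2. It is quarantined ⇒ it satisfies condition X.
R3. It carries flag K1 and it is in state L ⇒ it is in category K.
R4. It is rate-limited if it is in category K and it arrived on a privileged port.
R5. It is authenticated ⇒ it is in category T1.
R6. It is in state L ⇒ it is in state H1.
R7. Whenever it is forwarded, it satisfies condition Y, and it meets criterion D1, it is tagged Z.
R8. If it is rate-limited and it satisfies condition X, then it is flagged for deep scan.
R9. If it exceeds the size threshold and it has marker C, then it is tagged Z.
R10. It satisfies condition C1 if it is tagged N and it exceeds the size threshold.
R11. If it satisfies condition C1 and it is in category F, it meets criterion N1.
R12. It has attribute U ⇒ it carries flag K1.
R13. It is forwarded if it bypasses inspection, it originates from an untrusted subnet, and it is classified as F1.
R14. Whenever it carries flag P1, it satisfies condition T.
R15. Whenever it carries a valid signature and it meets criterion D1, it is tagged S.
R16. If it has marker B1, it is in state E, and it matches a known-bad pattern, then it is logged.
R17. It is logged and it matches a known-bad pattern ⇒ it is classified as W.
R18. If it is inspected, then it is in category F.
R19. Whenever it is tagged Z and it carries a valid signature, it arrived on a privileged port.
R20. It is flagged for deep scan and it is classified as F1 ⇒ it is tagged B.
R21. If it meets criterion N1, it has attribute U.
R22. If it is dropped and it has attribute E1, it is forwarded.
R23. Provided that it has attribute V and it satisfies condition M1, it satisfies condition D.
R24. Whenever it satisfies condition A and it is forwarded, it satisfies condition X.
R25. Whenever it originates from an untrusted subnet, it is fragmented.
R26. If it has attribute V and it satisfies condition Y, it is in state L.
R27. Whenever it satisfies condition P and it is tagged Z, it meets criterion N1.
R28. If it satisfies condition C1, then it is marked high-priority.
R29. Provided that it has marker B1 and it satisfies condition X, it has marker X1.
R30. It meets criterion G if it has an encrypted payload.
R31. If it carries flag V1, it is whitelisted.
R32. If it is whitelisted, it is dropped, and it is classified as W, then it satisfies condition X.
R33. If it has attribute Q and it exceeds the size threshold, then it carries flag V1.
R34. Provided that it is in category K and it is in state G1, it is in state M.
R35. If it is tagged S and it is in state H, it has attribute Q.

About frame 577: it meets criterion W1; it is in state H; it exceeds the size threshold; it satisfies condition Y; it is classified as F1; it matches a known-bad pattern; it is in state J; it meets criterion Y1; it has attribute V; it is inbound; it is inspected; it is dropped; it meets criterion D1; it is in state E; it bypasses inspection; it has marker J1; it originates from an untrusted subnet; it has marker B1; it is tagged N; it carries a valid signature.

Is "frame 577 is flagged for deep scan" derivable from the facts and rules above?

By R10 (it is tagged N, it exceeds the size threshold): it satisfies condition C1.
By R13 (it bypasses inspection, it originates from an untrusted subnet, it is classified as F1): it is forwarded.
By R15 (it carries a valid signature, it meets criterion D1): it is tagged S.
By R16 (it has marker B1, it is in state E, it matches a known-bad pattern): it is logged.
By R17 (it is logged, it matches a known-bad pattern): it is classified as W.
By R18 (it is inspected): it is in category F.
By R26 (it has attribute V, it satisfies condition Y): it is in state L.
By R35 (it is tagged S, it is in state H): it has attribute Q.
By R7 (it is forwarded, it satisfies condition Y, it meets criterion D1): it is tagged Z.
By R11 (it satisfies condition C1, it is in category F): it meets criterion N1.
By R19 (it is tagged Z, it carries a valid signature): it arrived on a privileged port.
By R21 (it meets criterion N1): it has attribute U.
By R33 (it has attribute Q, it exceeds the size threshold): it carries flag V1.
By R12 (it has attribute U): it carries flag K1.
By R31 (it carries flag V1): it is whitelisted.
By R32 (it is whitelisted, it is dropped, it is classified as W): it satisfies condition X.
By R3 (it carries flag K1, it is in state L): it is in category K.
By R4 (it is in category K, it arrived on a privileged port): it is rate-limited.
By R8 (it is rate-limited, it satisfies condition X): it is flagged for deep scan.

Yes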